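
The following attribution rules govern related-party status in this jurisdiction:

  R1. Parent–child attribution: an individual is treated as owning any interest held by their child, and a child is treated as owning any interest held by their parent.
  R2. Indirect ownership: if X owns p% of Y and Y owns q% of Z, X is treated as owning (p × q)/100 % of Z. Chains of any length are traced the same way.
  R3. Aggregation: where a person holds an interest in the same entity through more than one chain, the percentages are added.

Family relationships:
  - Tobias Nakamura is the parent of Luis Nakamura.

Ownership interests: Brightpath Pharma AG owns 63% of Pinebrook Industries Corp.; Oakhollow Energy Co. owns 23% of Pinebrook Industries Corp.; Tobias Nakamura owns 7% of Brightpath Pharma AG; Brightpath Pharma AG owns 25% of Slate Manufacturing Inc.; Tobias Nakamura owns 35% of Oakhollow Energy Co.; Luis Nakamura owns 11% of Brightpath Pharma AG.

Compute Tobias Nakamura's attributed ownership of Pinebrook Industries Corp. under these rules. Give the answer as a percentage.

19.39%

By parent–child attribution (R1), Tobias Nakamura is treated as also owning Luis Nakamura's interest in Brightpath Pharma AG, giving 7% + 11% = 18%.
Chain via Oakhollow Energy Co. (R2): 35% × 23% = 8.05% of Pinebrook Industries Corp.
Chain via Brightpath Pharma AG (R2): 18% × 63% = 11.34% of Pinebrook Industries Corp.
Aggregating (R3): 8.05% + 11.34% = 19.39%.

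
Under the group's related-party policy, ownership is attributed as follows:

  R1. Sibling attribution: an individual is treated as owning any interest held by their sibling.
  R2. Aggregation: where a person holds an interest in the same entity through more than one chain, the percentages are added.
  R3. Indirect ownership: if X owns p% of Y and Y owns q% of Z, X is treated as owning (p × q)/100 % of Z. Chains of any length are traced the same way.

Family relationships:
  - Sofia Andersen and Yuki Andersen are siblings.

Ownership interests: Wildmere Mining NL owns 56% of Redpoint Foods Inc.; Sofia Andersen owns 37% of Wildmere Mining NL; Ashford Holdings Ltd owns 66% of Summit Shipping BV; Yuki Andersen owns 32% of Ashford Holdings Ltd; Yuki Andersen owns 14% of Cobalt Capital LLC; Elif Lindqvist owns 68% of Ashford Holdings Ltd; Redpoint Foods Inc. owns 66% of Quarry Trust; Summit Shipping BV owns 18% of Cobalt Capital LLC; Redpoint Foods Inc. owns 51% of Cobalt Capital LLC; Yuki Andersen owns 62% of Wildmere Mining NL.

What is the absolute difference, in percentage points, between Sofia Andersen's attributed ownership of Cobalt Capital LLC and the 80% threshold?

By sibling attribution (R1), Sofia Andersen is treated as also owning Yuki Andersen's interest in Wildmere Mining NL, giving 37% + 62% = 99%.
By sibling attribution (R1), Sofia Andersen is treated as owning Yuki Andersen's 32% interest in Ashford Holdings Ltd.
By sibling attribution (R1), Sofia Andersen is treated as owning Yuki Andersen's 14% interest in Cobalt Capital LLC.
Chain via Wildmere Mining NL → Redpoint Foods Inc. (R3): 99% × 56% × 51% = 28.2744% of Cobalt Capital LLC.
Chain via Ashford Holdings Ltd → Summit Shipping BV (R3): 32% × 66% × 18% = 3.8016% of Cobalt Capital LLC.
Direct interest in Cobalt Capital LLC: 14%.
Aggregating (R2): 28.2744% + 3.8016% + 14% = 46.076%.
46.076% falls short of the 80% threshold by 33.924 percentage points.

33.924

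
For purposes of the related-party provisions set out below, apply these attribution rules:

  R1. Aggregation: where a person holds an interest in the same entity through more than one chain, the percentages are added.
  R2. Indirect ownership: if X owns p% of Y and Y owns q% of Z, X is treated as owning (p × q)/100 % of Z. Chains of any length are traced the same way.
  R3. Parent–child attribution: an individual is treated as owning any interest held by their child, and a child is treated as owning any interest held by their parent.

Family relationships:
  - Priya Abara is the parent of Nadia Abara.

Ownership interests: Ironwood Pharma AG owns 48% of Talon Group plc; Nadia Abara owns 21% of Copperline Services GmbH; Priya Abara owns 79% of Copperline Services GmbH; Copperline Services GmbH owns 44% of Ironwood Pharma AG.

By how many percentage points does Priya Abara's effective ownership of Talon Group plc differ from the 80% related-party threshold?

By parent–child attribution (R3), Priya Abara is treated as also owning Nadia Abara's interest in Copperline Services GmbH, giving 79% + 21% = 100%.
Chain via Copperline Services GmbH → Ironwood Pharma AG (R2): 100% × 44% × 48% = 21.12% of Talon Group plc.
21.12% falls short of the 80% threshold by 58.88 percentage points.

58.88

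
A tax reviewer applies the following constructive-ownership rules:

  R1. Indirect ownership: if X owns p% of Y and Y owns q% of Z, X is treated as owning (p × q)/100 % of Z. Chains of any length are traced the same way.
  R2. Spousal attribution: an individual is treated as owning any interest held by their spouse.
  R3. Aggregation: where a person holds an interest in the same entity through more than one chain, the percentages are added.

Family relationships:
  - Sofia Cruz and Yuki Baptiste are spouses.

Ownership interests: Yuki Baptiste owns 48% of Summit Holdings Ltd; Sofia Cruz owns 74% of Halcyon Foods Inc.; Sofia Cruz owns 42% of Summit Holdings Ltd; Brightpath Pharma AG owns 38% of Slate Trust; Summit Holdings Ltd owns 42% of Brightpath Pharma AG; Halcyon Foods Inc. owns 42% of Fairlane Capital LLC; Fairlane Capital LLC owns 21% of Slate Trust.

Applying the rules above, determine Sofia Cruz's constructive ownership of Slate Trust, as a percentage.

By spousal attribution (R2), Sofia Cruz is treated as also owning Yuki Baptiste's interest in Summit Holdings Ltd, giving 42% + 48% = 90%.
Chain via Summit Holdings Ltd → Brightpath Pharma AG (R1): 90% × 42% × 38% = 14.364% of Slate Trust.
Chain via Halcyon Foods Inc. → Fairlane Capital LLC (R1): 74% × 42% × 21% = 6.5268% of Slate Trust.
Aggregating (R3): 14.364% + 6.5268% = 20.8908%.

20.8908%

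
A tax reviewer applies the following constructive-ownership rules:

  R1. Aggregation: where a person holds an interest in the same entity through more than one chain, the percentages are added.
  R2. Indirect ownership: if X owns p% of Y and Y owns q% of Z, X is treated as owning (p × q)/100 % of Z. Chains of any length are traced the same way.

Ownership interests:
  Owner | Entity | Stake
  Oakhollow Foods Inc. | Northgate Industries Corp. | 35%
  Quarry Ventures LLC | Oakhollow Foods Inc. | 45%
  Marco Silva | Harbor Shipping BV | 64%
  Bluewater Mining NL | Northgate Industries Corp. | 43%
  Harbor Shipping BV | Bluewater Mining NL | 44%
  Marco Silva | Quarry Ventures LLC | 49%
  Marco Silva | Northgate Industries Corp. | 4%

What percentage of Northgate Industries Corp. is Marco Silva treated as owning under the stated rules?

Chain via Quarry Ventures LLC → Oakhollow Foods Inc. (R2): 49% × 45% × 35% = 7.7175% of Northgate Industries Corp.
Chain via Harbor Shipping BV → Bluewater Mining NL (R2): 64% × 44% × 43% = 12.1088% of Northgate Industries Corp.
Direct interest in Northgate Industries Corp: 4%.
Aggregating (R1): 7.7175% + 12.1088% + 4% = 23.8263%.

23.8263%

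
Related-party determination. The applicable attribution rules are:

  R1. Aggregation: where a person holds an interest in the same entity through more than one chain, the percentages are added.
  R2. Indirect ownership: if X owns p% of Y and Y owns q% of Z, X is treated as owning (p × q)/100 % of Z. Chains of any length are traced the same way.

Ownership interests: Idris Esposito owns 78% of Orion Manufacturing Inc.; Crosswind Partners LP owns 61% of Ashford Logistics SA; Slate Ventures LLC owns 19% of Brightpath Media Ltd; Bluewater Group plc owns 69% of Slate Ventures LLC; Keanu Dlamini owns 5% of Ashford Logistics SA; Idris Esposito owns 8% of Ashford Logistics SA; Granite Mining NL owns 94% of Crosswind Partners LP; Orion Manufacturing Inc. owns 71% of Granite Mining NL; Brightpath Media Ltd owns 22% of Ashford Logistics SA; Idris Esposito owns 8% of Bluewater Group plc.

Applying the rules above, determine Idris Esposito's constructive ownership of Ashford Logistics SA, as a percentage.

Chain via Bluewater Group plc → Slate Ventures LLC → Brightpath Media Ltd (R2): 8% × 69% × 19% × 22% = 0.230736% of Ashford Logistics SA.
Chain via Orion Manufacturing Inc. → Granite Mining NL → Crosswind Partners LP (R2): 78% × 71% × 94% × 61% = 31.754892% of Ashford Logistics SA.
Direct interest in Ashford Logistics SA: 8%.
Aggregating (R1): 0.230736% + 31.754892% + 8% = 39.985628%.

39.985628%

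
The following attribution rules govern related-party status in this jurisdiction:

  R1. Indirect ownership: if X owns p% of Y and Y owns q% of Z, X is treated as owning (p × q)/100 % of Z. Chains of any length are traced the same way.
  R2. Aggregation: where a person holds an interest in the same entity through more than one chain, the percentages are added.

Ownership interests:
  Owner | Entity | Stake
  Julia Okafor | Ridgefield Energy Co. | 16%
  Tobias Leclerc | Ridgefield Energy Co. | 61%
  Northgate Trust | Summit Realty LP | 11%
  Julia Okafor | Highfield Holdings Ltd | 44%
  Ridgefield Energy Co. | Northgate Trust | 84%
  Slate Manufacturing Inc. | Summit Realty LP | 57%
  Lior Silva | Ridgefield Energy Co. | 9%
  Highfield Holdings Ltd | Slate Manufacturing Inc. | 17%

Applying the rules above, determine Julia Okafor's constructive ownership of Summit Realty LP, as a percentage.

Chain via Highfield Holdings Ltd → Slate Manufacturing Inc. (R1): 44% × 17% × 57% = 4.2636% of Summit Realty LP.
Chain via Ridgefield Energy Co. → Northgate Trust (R1): 16% × 84% × 11% = 1.4784% of Summit Realty LP.
Aggregating (R2): 4.2636% + 1.4784% = 5.742%.

5.742%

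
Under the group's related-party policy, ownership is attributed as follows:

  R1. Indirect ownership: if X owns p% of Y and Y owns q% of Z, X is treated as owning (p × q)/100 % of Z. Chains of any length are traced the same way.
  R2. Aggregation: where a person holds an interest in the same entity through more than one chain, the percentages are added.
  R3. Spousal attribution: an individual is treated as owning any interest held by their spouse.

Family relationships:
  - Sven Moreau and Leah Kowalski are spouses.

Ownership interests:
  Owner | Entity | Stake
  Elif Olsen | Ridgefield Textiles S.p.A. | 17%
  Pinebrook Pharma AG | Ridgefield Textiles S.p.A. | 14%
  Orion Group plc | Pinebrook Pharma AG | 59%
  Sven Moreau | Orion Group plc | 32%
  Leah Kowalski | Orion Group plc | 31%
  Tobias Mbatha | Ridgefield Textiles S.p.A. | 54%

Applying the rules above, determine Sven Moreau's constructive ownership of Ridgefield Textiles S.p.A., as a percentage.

By spousal attribution (R3), Sven Moreau is treated as also owning Leah Kowalski's interest in Orion Group plc, giving 32% + 31% = 63%.
Chain via Orion Group plc → Pinebrook Pharma AG (R1): 63% × 59% × 14% = 5.2038% of Ridgefield Textiles S.p.A.

5.2038%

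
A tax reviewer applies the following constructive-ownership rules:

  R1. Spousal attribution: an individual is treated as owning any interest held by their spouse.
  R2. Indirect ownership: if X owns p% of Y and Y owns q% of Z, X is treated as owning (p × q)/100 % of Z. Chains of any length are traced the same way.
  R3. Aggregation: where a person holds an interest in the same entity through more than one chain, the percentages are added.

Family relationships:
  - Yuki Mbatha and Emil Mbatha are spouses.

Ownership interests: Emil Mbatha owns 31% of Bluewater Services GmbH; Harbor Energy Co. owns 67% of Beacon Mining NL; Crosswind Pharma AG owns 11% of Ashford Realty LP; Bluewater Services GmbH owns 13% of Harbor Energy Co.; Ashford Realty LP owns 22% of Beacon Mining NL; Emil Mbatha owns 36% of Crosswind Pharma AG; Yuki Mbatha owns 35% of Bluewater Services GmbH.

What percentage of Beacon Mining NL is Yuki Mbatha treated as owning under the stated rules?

By spousal attribution (R1), Yuki Mbatha is treated as also owning Emil Mbatha's interest in Bluewater Services GmbH, giving 35% + 31% = 66%.
By spousal attribution (R1), Yuki Mbatha is treated as owning Emil Mbatha's 36% interest in Crosswind Pharma AG.
Chain via Bluewater Services GmbH → Harbor Energy Co. (R2): 66% × 13% × 67% = 5.7486% of Beacon Mining NL.
Chain via Crosswind Pharma AG → Ashford Realty LP (R2): 36% × 11% × 22% = 0.8712% of Beacon Mining NL.
Aggregating (R3): 5.7486% + 0.8712% = 6.6198%.

6.6198%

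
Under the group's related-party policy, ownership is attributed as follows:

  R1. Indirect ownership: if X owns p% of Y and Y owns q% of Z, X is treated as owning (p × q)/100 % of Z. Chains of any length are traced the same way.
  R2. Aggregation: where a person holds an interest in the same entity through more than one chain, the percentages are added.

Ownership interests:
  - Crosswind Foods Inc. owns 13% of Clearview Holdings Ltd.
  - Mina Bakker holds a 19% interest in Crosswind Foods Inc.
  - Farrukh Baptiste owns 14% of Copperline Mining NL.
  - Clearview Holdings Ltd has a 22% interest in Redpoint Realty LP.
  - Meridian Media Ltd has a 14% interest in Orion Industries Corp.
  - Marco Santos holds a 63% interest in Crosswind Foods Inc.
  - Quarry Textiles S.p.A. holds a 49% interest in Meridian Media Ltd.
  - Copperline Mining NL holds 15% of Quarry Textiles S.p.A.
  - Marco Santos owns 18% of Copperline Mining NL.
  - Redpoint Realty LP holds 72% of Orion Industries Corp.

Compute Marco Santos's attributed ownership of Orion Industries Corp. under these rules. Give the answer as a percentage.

1.482516%

Chain via Crosswind Foods Inc. → Clearview Holdings Ltd → Redpoint Realty LP (R1): 63% × 13% × 22% × 72% = 1.297296% of Orion Industries Corp.
Chain via Copperline Mining NL → Quarry Textiles S.p.A. → Meridian Media Ltd (R1): 18% × 15% × 49% × 14% = 0.18522% of Orion Industries Corp.
Aggregating (R2): 1.297296% + 0.18522% = 1.482516%.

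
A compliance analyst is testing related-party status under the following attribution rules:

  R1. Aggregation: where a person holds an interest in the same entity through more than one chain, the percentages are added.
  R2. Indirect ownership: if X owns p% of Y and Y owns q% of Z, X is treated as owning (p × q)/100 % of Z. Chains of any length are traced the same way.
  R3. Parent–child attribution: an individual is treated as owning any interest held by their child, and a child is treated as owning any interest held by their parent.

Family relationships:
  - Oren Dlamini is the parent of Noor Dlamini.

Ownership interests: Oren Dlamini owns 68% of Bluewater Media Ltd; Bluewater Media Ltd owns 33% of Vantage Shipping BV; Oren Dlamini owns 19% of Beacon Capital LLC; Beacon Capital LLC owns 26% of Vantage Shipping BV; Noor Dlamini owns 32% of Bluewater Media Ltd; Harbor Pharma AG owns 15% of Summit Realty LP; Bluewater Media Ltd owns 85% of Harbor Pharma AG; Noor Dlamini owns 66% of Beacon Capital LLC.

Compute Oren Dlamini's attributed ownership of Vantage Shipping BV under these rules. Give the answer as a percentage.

55.1%

By parent–child attribution (R3), Oren Dlamini is treated as also owning Noor Dlamini's interest in Beacon Capital LLC, giving 19% + 66% = 85%.
By parent–child attribution (R3), Oren Dlamini is treated as also owning Noor Dlamini's interest in Bluewater Media Ltd, giving 68% + 32% = 100%.
Chain via Beacon Capital LLC (R2): 85% × 26% = 22.1% of Vantage Shipping BV.
Chain via Bluewater Media Ltd (R2): 100% × 33% = 33% of Vantage Shipping BV.
Aggregating (R1): 22.1% + 33% = 55.1%.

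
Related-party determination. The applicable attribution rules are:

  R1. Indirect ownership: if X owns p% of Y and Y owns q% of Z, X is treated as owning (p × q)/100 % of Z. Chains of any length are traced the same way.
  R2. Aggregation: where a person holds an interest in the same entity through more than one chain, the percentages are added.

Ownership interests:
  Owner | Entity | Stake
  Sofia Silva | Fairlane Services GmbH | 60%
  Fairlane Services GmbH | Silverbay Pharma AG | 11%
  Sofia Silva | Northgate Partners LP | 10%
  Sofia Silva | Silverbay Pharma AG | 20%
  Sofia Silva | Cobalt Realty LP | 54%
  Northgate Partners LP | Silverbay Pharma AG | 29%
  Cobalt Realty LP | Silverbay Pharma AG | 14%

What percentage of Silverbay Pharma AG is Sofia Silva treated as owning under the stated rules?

37.06%

Chain via Cobalt Realty LP (R1): 54% × 14% = 7.56% of Silverbay Pharma AG.
Chain via Fairlane Services GmbH (R1): 60% × 11% = 6.6% of Silverbay Pharma AG.
Chain via Northgate Partners LP (R1): 10% × 29% = 2.9% of Silverbay Pharma AG.
Direct interest in Silverbay Pharma AG: 20%.
Aggregating (R2): 7.56% + 6.6% + 2.9% + 20% = 37.06%.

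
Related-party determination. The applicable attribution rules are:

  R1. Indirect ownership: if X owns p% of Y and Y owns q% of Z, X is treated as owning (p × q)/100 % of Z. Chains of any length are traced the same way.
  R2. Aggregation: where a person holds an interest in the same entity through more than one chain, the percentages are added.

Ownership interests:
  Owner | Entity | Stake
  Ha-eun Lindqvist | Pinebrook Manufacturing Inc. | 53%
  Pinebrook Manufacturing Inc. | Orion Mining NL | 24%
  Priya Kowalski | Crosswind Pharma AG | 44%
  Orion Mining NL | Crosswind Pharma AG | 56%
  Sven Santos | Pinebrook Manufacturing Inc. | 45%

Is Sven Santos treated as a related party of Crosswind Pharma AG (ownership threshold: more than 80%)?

Chain via Pinebrook Manufacturing Inc. → Orion Mining NL (R1): 45% × 24% × 56% = 6.048% of Crosswind Pharma AG.
6.048% does not exceed the 80% threshold, so Sven is not a related party to Crosswind Pharma AG.

No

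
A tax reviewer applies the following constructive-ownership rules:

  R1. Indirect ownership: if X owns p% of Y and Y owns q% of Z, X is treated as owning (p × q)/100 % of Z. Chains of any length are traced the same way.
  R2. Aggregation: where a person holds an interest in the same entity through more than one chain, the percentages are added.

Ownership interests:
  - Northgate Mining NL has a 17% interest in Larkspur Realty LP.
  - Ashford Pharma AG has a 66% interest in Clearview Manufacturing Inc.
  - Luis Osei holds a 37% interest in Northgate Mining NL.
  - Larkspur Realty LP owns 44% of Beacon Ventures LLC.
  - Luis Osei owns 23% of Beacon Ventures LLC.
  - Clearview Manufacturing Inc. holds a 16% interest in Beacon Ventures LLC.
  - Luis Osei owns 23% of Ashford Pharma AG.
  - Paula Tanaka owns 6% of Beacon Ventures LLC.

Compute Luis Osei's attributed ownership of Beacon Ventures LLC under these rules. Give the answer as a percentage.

28.1964%

Chain via Northgate Mining NL → Larkspur Realty LP (R1): 37% × 17% × 44% = 2.7676% of Beacon Ventures LLC.
Chain via Ashford Pharma AG → Clearview Manufacturing Inc. (R1): 23% × 66% × 16% = 2.4288% of Beacon Ventures LLC.
Direct interest in Beacon Ventures LLC: 23%.
Aggregating (R2): 2.7676% + 2.4288% + 23% = 28.1964%.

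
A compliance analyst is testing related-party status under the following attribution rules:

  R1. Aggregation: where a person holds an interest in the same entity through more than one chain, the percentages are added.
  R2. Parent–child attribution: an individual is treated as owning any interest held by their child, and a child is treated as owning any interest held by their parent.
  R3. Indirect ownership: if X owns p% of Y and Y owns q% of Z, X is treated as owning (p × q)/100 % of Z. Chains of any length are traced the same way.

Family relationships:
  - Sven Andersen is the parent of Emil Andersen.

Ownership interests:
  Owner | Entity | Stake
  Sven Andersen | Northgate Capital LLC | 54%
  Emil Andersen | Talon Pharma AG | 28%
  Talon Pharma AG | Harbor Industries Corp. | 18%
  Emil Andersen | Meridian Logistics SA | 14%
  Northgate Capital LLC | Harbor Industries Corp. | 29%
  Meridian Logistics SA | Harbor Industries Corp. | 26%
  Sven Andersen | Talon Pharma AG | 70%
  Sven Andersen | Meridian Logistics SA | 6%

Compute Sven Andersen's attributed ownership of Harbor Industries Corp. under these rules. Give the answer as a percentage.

By parent–child attribution (R2), Sven Andersen is treated as also owning Emil Andersen's interest in Meridian Logistics SA, giving 6% + 14% = 20%.
By parent–child attribution (R2), Sven Andersen is treated as also owning Emil Andersen's interest in Talon Pharma AG, giving 70% + 28% = 98%.
Chain via Northgate Capital LLC (R3): 54% × 29% = 15.66% of Harbor Industries Corp.
Chain via Meridian Logistics SA (R3): 20% × 26% = 5.2% of Harbor Industries Corp.
Chain via Talon Pharma AG (R3): 98% × 18% = 17.64% of Harbor Industries Corp.
Aggregating (R1): 15.66% + 5.2% + 17.64% = 38.5%.

38.5%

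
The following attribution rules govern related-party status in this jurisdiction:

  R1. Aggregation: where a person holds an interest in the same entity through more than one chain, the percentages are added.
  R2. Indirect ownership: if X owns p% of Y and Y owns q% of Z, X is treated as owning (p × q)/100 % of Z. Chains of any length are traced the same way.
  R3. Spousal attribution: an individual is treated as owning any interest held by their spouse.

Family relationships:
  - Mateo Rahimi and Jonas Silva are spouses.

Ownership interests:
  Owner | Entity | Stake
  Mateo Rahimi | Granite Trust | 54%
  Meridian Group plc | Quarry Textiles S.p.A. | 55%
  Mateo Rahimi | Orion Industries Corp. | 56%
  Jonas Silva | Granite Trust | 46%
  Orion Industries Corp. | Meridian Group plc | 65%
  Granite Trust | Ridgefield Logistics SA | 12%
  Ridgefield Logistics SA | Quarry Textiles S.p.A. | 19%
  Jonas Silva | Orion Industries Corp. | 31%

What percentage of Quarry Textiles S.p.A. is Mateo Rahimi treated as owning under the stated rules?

By spousal attribution (R3), Mateo Rahimi is treated as also owning Jonas Silva's interest in Granite Trust, giving 54% + 46% = 100%.
By spousal attribution (R3), Mateo Rahimi is treated as also owning Jonas Silva's interest in Orion Industries Corp, giving 56% + 31% = 87%.
Chain via Granite Trust → Ridgefield Logistics SA (R2): 100% × 12% × 19% = 2.28% of Quarry Textiles S.p.A.
Chain via Orion Industries Corp. → Meridian Group plc (R2): 87% × 65% × 55% = 31.1025% of Quarry Textiles S.p.A.
Aggregating (R1): 2.28% + 31.1025% = 33.3825%.

33.3825%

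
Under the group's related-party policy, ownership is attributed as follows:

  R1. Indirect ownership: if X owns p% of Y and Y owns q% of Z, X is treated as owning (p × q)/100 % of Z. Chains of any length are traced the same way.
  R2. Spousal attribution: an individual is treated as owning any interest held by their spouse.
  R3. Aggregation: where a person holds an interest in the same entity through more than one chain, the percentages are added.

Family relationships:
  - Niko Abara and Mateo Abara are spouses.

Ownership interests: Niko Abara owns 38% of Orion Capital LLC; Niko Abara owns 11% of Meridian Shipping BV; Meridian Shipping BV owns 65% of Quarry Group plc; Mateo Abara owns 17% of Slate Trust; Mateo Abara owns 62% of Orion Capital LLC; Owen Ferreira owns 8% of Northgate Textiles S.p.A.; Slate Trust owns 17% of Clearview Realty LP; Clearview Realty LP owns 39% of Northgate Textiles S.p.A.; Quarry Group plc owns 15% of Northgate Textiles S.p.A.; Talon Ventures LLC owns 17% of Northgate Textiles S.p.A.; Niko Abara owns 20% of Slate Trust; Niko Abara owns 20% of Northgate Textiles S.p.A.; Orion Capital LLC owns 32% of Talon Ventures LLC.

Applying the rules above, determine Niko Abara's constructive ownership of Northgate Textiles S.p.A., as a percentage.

28.9656%

By spousal attribution (R2), Niko Abara is treated as also owning Mateo Abara's interest in Orion Capital LLC, giving 38% + 62% = 100%.
By spousal attribution (R2), Niko Abara is treated as also owning Mateo Abara's interest in Slate Trust, giving 20% + 17% = 37%.
Chain via Orion Capital LLC → Talon Ventures LLC (R1): 100% × 32% × 17% = 5.44% of Northgate Textiles S.p.A.
Chain via Slate Trust → Clearview Realty LP (R1): 37% × 17% × 39% = 2.4531% of Northgate Textiles S.p.A.
Chain via Meridian Shipping BV → Quarry Group plc (R1): 11% × 65% × 15% = 1.0725% of Northgate Textiles S.p.A.
Direct interest in Northgate Textiles S.p.A: 20%.
Aggregating (R3): 5.44% + 2.4531% + 1.0725% + 20% = 28.9656%.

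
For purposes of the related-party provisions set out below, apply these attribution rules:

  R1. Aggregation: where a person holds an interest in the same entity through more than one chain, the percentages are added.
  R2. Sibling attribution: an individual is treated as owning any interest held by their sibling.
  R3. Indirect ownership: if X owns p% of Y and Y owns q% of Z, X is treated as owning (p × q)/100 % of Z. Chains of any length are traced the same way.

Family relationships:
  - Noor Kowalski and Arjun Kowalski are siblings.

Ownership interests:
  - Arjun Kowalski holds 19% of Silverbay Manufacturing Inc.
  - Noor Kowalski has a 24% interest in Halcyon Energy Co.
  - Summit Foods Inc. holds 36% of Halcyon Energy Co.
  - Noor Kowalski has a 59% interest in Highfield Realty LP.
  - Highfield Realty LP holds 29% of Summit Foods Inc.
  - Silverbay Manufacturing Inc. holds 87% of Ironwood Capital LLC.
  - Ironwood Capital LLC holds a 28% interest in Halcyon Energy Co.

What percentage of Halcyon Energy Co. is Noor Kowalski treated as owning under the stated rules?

By sibling attribution (R2), Noor Kowalski is treated as owning Arjun Kowalski's 19% interest in Silverbay Manufacturing Inc.
Chain via Highfield Realty LP → Summit Foods Inc. (R3): 59% × 29% × 36% = 6.1596% of Halcyon Energy Co.
Direct interest in Halcyon Energy Co: 24%.
Chain via Silverbay Manufacturing Inc. → Ironwood Capital LLC (R3): 19% × 87% × 28% = 4.6284% of Halcyon Energy Co.
Aggregating (R1): 6.1596% + 24% + 4.6284% = 34.788%.

34.788%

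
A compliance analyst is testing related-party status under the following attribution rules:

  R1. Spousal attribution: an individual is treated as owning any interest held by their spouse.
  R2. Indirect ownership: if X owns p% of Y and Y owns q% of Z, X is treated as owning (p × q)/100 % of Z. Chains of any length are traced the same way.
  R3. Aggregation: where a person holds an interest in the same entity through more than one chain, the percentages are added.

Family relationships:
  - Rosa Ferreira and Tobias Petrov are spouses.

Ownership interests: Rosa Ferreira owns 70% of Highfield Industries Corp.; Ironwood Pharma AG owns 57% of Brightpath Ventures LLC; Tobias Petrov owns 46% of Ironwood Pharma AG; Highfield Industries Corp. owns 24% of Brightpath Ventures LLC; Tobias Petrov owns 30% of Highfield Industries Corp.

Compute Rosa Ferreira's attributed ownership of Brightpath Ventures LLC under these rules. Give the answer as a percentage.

50.22%

By spousal attribution (R1), Rosa Ferreira is treated as also owning Tobias Petrov's interest in Highfield Industries Corp, giving 70% + 30% = 100%.
By spousal attribution (R1), Rosa Ferreira is treated as owning Tobias Petrov's 46% interest in Ironwood Pharma AG.
Chain via Highfield Industries Corp. (R2): 100% × 24% = 24% of Brightpath Ventures LLC.
Chain via Ironwood Pharma AG (R2): 46% × 57% = 26.22% of Brightpath Ventures LLC.
Aggregating (R3): 24% + 26.22% = 50.22%.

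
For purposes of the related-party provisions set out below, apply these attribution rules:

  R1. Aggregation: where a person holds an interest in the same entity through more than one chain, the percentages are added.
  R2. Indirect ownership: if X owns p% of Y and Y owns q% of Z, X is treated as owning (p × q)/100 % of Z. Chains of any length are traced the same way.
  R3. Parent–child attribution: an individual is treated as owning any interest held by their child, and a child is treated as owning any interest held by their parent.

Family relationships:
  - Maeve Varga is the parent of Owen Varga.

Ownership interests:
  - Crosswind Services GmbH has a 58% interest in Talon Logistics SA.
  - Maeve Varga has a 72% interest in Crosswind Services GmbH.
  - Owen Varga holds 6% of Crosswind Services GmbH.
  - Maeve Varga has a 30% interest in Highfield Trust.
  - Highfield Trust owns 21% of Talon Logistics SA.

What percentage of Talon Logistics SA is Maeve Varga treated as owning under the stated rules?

51.54%

By parent–child attribution (R3), Maeve Varga is treated as also owning Owen Varga's interest in Crosswind Services GmbH, giving 72% + 6% = 78%.
Chain via Crosswind Services GmbH (R2): 78% × 58% = 45.24% of Talon Logistics SA.
Chain via Highfield Trust (R2): 30% × 21% = 6.3% of Talon Logistics SA.
Aggregating (R1): 45.24% + 6.3% = 51.54%.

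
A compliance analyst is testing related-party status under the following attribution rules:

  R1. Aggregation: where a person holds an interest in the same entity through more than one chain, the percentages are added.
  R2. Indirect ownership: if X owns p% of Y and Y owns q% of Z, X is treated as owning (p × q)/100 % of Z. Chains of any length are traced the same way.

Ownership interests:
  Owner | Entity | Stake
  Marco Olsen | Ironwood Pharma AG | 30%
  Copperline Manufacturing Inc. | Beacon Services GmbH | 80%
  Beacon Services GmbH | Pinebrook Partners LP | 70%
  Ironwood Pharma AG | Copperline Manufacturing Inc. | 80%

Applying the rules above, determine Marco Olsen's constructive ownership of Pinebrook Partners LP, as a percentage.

13.44%

Chain via Ironwood Pharma AG → Copperline Manufacturing Inc. → Beacon Services GmbH (R2): 30% × 80% × 80% × 70% = 13.44% of Pinebrook Partners LP.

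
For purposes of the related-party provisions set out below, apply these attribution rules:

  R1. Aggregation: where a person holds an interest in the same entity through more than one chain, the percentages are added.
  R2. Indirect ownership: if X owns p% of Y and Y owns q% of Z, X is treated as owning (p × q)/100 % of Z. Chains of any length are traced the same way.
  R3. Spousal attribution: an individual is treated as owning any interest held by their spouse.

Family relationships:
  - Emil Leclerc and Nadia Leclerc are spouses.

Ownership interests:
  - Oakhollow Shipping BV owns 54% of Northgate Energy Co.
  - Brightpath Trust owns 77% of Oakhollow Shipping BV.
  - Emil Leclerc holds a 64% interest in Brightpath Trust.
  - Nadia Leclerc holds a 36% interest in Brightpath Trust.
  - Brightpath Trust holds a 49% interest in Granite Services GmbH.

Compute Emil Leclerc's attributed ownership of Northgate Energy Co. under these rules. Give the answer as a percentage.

By spousal attribution (R3), Emil Leclerc is treated as also owning Nadia Leclerc's interest in Brightpath Trust, giving 64% + 36% = 100%.
Chain via Brightpath Trust → Oakhollow Shipping BV (R2): 100% × 77% × 54% = 41.58% of Northgate Energy Co.

41.58%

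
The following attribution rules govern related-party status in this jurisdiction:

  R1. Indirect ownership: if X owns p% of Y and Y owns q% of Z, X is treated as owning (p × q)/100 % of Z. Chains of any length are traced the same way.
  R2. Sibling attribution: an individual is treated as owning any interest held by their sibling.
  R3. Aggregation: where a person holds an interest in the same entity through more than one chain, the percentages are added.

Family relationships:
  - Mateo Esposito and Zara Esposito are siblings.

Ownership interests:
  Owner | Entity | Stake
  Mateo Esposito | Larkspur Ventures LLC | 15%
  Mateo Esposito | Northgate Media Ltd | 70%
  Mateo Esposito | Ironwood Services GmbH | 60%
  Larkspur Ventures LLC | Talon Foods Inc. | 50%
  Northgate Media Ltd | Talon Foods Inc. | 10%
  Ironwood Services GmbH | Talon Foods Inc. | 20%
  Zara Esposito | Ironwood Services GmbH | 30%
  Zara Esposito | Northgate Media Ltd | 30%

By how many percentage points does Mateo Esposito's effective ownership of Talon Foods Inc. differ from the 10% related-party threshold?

By sibling attribution (R2), Mateo Esposito is treated as also owning Zara Esposito's interest in Ironwood Services GmbH, giving 60% + 30% = 90%.
By sibling attribution (R2), Mateo Esposito is treated as also owning Zara Esposito's interest in Northgate Media Ltd, giving 70% + 30% = 100%.
Chain via Ironwood Services GmbH (R1): 90% × 20% = 18% of Talon Foods Inc.
Chain via Larkspur Ventures LLC (R1): 15% × 50% = 7.5% of Talon Foods Inc.
Chain via Northgate Media Ltd (R1): 100% × 10% = 10% of Talon Foods Inc.
Aggregating (R3): 18% + 7.5% + 10% = 35.5%.
35.5% exceeds the 10% threshold by 25.5 percentage points.

25.5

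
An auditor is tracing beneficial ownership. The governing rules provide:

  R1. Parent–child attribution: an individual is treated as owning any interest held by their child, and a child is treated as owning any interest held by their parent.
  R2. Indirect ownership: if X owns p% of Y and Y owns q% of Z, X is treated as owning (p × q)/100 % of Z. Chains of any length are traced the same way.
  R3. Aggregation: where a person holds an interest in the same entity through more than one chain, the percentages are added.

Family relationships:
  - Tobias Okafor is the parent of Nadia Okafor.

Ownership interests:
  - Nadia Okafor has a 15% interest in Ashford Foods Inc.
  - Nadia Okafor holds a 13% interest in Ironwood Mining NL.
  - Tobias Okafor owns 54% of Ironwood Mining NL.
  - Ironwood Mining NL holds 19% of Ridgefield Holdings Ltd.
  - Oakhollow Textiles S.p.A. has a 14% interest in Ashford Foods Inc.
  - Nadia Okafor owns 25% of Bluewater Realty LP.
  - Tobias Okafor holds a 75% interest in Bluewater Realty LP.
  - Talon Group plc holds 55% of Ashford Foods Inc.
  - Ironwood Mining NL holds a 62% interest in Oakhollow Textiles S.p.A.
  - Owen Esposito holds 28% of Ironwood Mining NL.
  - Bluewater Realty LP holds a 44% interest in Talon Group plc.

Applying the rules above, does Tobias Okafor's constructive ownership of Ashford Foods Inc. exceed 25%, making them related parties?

Yes

By parent–child attribution (R1), Tobias Okafor is treated as also owning Nadia Okafor's interest in Ironwood Mining NL, giving 54% + 13% = 67%.
By parent–child attribution (R1), Tobias Okafor is treated as also owning Nadia Okafor's interest in Bluewater Realty LP, giving 75% + 25% = 100%.
By parent–child attribution (R1), Tobias Okafor is treated as owning Nadia Okafor's 15% interest in Ashford Foods Inc.
Chain via Ironwood Mining NL → Oakhollow Textiles S.p.A. (R2): 67% × 62% × 14% = 5.8156% of Ashford Foods Inc.
Chain via Bluewater Realty LP → Talon Group plc (R2): 100% × 44% × 55% = 24.2% of Ashford Foods Inc.
Direct interest in Ashford Foods Inc: 15%.
Aggregating (R3): 5.8156% + 24.2% + 15% = 45.0156%.
45.0156% exceeds the 25% threshold, so Tobias is a related party to Ashford Foods Inc.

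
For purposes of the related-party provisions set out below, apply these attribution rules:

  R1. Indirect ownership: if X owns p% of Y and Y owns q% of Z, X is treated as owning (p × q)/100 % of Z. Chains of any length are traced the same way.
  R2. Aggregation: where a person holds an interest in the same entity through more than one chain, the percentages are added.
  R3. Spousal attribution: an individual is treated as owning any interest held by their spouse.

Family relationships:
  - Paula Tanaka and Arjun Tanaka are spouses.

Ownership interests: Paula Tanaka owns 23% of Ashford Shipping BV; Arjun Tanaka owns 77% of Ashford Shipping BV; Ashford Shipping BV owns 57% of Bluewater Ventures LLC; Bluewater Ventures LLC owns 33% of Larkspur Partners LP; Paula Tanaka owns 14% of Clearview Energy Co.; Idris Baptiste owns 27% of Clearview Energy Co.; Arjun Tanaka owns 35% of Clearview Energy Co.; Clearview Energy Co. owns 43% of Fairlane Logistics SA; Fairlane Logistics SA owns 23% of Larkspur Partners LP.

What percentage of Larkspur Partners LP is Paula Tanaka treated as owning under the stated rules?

By spousal attribution (R3), Paula Tanaka is treated as also owning Arjun Tanaka's interest in Ashford Shipping BV, giving 23% + 77% = 100%.
By spousal attribution (R3), Paula Tanaka is treated as also owning Arjun Tanaka's interest in Clearview Energy Co, giving 14% + 35% = 49%.
Chain via Ashford Shipping BV → Bluewater Ventures LLC (R1): 100% × 57% × 33% = 18.81% of Larkspur Partners LP.
Chain via Clearview Energy Co. → Fairlane Logistics SA (R1): 49% × 43% × 23% = 4.8461% of Larkspur Partners LP.
Aggregating (R2): 18.81% + 4.8461% = 23.6561%.

23.6561%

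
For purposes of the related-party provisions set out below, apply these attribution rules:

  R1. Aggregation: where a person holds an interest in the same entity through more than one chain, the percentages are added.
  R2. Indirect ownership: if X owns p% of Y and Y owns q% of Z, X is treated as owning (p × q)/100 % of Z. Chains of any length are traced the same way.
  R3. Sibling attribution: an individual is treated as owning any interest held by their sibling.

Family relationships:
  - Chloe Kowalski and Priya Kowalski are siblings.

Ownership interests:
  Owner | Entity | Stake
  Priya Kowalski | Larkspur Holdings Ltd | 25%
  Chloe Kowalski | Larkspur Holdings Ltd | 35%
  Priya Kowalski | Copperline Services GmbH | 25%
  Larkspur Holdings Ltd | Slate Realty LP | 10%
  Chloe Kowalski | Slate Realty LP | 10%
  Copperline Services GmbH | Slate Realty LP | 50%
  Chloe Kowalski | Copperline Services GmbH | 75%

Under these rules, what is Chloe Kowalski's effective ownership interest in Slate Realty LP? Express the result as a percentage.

66%

By sibling attribution (R3), Chloe Kowalski is treated as also owning Priya Kowalski's interest in Larkspur Holdings Ltd, giving 35% + 25% = 60%.
By sibling attribution (R3), Chloe Kowalski is treated as also owning Priya Kowalski's interest in Copperline Services GmbH, giving 75% + 25% = 100%.
Chain via Larkspur Holdings Ltd (R2): 60% × 10% = 6% of Slate Realty LP.
Chain via Copperline Services GmbH (R2): 100% × 50% = 50% of Slate Realty LP.
Direct interest in Slate Realty LP: 10%.
Aggregating (R1): 6% + 50% + 10% = 66%.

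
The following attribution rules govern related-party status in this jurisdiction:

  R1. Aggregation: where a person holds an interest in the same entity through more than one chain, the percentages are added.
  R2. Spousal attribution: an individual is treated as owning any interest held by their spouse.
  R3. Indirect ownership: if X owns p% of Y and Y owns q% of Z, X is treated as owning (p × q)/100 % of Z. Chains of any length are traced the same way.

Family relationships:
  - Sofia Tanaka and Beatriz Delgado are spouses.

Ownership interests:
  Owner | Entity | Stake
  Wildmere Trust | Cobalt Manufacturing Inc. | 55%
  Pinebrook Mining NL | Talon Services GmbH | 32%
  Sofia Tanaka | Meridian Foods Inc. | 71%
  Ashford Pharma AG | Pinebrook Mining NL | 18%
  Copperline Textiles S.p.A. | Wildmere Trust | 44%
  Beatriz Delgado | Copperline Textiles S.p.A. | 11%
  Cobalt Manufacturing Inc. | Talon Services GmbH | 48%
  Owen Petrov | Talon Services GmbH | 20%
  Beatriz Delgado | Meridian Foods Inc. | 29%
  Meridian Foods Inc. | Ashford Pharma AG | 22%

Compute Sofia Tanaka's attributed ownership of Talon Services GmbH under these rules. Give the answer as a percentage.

By spousal attribution (R2), Sofia Tanaka is treated as also owning Beatriz Delgado's interest in Meridian Foods Inc, giving 71% + 29% = 100%.
By spousal attribution (R2), Sofia Tanaka is treated as owning Beatriz Delgado's 11% interest in Copperline Textiles S.p.A.
Chain via Meridian Foods Inc. → Ashford Pharma AG → Pinebrook Mining NL (R3): 100% × 22% × 18% × 32% = 1.2672% of Talon Services GmbH.
Chain via Copperline Textiles S.p.A. → Wildmere Trust → Cobalt Manufacturing Inc. (R3): 11% × 44% × 55% × 48% = 1.27776% of Talon Services GmbH.
Aggregating (R1): 1.2672% + 1.27776% = 2.54496%.

2.54496%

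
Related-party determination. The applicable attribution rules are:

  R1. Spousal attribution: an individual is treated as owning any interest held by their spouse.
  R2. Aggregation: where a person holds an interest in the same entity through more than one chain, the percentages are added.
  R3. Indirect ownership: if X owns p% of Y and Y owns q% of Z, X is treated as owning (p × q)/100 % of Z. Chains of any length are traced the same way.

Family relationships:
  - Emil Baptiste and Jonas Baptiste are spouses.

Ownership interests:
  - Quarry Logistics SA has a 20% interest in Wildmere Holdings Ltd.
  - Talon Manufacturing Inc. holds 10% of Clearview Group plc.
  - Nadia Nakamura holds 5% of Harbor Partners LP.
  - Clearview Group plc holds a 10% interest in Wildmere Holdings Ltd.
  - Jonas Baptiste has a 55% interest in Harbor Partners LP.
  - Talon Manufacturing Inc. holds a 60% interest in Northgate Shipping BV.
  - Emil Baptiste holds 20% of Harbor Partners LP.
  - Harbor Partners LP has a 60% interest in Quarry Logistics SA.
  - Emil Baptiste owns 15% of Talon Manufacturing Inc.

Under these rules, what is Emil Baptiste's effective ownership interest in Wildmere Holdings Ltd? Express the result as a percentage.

9.15%

By spousal attribution (R1), Emil Baptiste is treated as also owning Jonas Baptiste's interest in Harbor Partners LP, giving 20% + 55% = 75%.
Chain via Talon Manufacturing Inc. → Clearview Group plc (R3): 15% × 10% × 10% = 0.15% of Wildmere Holdings Ltd.
Chain via Harbor Partners LP → Quarry Logistics SA (R3): 75% × 60% × 20% = 9% of Wildmere Holdings Ltd.
Aggregating (R2): 0.15% + 9% = 9.15%.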